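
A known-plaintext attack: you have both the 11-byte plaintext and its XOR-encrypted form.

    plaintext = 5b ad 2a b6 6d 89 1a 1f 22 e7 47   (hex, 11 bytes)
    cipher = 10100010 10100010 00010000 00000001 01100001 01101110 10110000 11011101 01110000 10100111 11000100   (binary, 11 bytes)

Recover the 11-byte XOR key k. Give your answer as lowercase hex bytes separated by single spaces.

f9 0f 3a b7 0c e7 aa c2 52 40 83

Since cipher = plaintext ⊕ k, XORing both sides with plaintext gives k = plaintext ⊕ cipher.
5b XOR a2 = f9
ad XOR a2 = 0f
2a XOR 10 = 3a
b6 XOR 01 = b7
6d XOR 61 = 0c
89 XOR 6e = e7
1a XOR b0 = aa
1f XOR dd = c2
22 XOR 70 = 52
e7 XOR a7 = 40
47 XOR c4 = 83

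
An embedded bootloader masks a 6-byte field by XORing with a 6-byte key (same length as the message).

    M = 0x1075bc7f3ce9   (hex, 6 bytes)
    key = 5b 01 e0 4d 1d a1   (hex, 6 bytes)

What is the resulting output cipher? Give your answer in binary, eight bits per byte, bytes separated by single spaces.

01001011 01110100 01011100 00110010 00100001 01001000

10 ^ 5b = 4b
75 ^ 01 = 74
bc ^ e0 = 5c
7f ^ 4d = 32
3c ^ 1d = 21
e9 ^ a1 = 48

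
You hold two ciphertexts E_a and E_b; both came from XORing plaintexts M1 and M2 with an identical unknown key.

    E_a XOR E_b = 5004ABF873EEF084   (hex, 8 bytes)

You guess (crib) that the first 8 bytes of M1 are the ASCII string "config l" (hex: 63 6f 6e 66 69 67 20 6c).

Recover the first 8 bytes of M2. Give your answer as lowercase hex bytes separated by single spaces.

Since E_a ⊕ E_b = M1 ⊕ M2, XORing with the guessed M1 bytes yields the corresponding M2 bytes: M2 = (E_a ⊕ E_b) ⊕ M1.
50 ⊕ 63 = 33
04 ⊕ 6f = 6b
ab ⊕ 6e = c5
f8 ⊕ 66 = 9e
73 ⊕ 69 = 1a
ee ⊕ 67 = 89
f0 ⊕ 20 = d0
84 ⊕ 6c = e8

33 6b c5 9e 1a 89 d0 e8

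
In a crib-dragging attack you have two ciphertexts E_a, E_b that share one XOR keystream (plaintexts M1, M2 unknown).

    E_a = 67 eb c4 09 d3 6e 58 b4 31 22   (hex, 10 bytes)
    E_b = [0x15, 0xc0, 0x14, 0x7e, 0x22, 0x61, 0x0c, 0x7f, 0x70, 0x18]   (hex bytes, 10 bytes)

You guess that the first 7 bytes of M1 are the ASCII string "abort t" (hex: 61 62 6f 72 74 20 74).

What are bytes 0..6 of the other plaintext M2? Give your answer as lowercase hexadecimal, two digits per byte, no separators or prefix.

First, E_a ⊕ E_b = (M1 ⊕ K) ⊕ (M2 ⊕ K) = M1 ⊕ M2, so the key drops out. Then M2 = (M1 ⊕ M2) ⊕ M1 over the first 7 bytes.
byte 0: (67 ⊕ 15) ⊕ 61 = 72 ⊕ 61 = 13
byte 1: (eb ⊕ c0) ⊕ 62 = 2b ⊕ 62 = 49
byte 2: (c4 ⊕ 14) ⊕ 6f = d0 ⊕ 6f = bf
byte 3: (09 ⊕ 7e) ⊕ 72 = 77 ⊕ 72 = 05
byte 4: (d3 ⊕ 22) ⊕ 74 = f1 ⊕ 74 = 85
byte 5: (6e ⊕ 61) ⊕ 20 = 0f ⊕ 20 = 2f
byte 6: (58 ⊕ 0c) ⊕ 74 = 54 ⊕ 74 = 20

1349bf05852f20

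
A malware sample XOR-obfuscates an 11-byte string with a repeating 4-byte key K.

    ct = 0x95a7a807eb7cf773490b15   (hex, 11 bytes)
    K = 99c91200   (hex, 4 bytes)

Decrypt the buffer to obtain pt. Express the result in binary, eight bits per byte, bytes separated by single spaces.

The 4-byte key repeats, so the effective keystream is 99 c9 12 00 99 c9 12 00 99 c9 12.
byte 0: 95 xor 99 = 0c
byte 1: a7 xor c9 = 6e
byte 2: a8 xor 12 = ba
byte 3: 07 xor 00 = 07
byte 4: eb xor 99 = 72
byte 5: 7c xor c9 = b5
byte 6: f7 xor 12 = e5
byte 7: 73 xor 00 = 73
byte 8: 49 xor 99 = d0
byte 9: 0b xor c9 = c2
byte 10: 15 xor 12 = 07

00001100 01101110 10111010 00000111 01110010 10110101 11100101 01110011 11010000 11000010 00000111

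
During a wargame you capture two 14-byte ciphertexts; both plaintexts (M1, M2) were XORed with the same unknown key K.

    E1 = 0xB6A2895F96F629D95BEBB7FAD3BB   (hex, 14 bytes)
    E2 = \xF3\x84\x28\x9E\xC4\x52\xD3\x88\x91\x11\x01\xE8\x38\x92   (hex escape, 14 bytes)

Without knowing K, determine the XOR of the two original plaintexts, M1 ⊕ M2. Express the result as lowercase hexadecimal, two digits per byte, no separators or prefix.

E1 ⊕ E2 = (M1 ⊕ K) ⊕ (M2 ⊕ K) = M1 ⊕ M2 — the shared key cancels under XOR.
b6 xor f3 = 45
a2 xor 84 = 26
89 xor 28 = a1
5f xor 9e = c1
96 xor c4 = 52
f6 xor 52 = a4
29 xor d3 = fa
d9 xor 88 = 51
5b xor 91 = ca
eb xor 11 = fa
b7 xor 01 = b6
fa xor e8 = 12
d3 xor 38 = eb
bb xor 92 = 29

4526a1c152a4fa51cafab612eb29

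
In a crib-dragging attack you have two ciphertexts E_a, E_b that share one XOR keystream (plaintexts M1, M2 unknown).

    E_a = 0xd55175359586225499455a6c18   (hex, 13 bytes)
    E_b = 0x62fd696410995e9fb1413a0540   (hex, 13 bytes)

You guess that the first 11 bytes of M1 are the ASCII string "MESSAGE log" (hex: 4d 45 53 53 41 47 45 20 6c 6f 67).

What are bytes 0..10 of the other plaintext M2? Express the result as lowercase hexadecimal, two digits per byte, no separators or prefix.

fae94f02c45839eb446b07

First, E_a ⊕ E_b = (M1 ⊕ K) ⊕ (M2 ⊕ K) = M1 ⊕ M2, so the key drops out. Then M2 = (M1 ⊕ M2) ⊕ M1 over the first 11 bytes.
byte 0: (d5 xor 62) xor 4d = b7 xor 4d = fa
byte 1: (51 xor fd) xor 45 = ac xor 45 = e9
byte 2: (75 xor 69) xor 53 = 1c xor 53 = 4f
byte 3: (35 xor 64) xor 53 = 51 xor 53 = 02
byte 4: (95 xor 10) xor 41 = 85 xor 41 = c4
byte 5: (86 xor 99) xor 47 = 1f xor 47 = 58
byte 6: (22 xor 5e) xor 45 = 7c xor 45 = 39
byte 7: (54 xor 9f) xor 20 = cb xor 20 = eb
byte 8: (99 xor b1) xor 6c = 28 xor 6c = 44
byte 9: (45 xor 41) xor 6f = 04 xor 6f = 6b
byte 10: (5a xor 3a) xor 67 = 60 xor 67 = 07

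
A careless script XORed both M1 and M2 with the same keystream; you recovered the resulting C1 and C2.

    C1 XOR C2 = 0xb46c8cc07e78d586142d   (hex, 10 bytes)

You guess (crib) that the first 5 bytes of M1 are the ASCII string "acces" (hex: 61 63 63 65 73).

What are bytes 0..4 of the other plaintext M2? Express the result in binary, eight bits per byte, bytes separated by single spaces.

11010101 00001111 11101111 10100101 00001101

Since C1 ⊕ C2 = M1 ⊕ M2, XORing with the guessed M1 bytes yields the corresponding M2 bytes: M2 = (C1 ⊕ C2) ⊕ M1.
byte 0: 180 ⊕  97 = 213
byte 1: 108 ⊕  99 =  15
byte 2: 140 ⊕  99 = 239
byte 3: 192 ⊕ 101 = 165
byte 4: 126 ⊕ 115 =  13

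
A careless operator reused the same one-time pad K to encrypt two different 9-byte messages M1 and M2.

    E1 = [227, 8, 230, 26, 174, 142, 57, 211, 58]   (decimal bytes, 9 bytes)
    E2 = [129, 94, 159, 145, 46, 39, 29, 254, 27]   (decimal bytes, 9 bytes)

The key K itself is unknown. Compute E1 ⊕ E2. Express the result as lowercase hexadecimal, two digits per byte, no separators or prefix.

E1 ⊕ E2 = (M1 ⊕ K) ⊕ (M2 ⊕ K) = M1 ⊕ M2 — the shared key cancels under XOR.
byte 0: e3 ^ 81 = 62
byte 1: 08 ^ 5e = 56
byte 2: e6 ^ 9f = 79
byte 3: 1a ^ 91 = 8b
byte 4: ae ^ 2e = 80
byte 5: 8e ^ 27 = a9
byte 6: 39 ^ 1d = 24
byte 7: d3 ^ fe = 2d
byte 8: 3a ^ 1b = 21

6256798b80a9242d21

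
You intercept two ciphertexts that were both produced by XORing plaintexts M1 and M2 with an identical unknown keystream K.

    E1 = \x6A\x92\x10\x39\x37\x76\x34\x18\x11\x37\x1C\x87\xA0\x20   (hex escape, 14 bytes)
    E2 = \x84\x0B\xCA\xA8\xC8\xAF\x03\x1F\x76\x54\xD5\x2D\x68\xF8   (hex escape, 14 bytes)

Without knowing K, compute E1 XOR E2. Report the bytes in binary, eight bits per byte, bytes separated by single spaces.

E1 ⊕ E2 = (M1 ⊕ K) ⊕ (M2 ⊕ K) = M1 ⊕ M2 — the shared key cancels under XOR.
6a XOR 84 = ee
92 XOR 0b = 99
10 XOR ca = da
39 XOR a8 = 91
37 XOR c8 = ff
76 XOR af = d9
34 XOR 03 = 37
18 XOR 1f = 07
11 XOR 76 = 67
37 XOR 54 = 63
1c XOR d5 = c9
87 XOR 2d = aa
a0 XOR 68 = c8
20 XOR f8 = d8

11101110 10011001 11011010 10010001 11111111 11011001 00110111 00000111 01100111 01100011 11001001 10101010 11001000 11011000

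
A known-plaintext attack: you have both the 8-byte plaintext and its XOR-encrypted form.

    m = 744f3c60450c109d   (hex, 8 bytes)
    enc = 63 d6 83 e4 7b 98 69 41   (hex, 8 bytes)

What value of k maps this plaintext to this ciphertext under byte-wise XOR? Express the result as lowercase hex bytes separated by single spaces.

Since enc = m ⊕ k, XORing both sides with m gives k = m ⊕ enc.
byte 0: 74 XOR 63 = 17
byte 1: 4f XOR d6 = 99
byte 2: 3c XOR 83 = bf
byte 3: 60 XOR e4 = 84
byte 4: 45 XOR 7b = 3e
byte 5: 0c XOR 98 = 94
byte 6: 10 XOR 69 = 79
byte 7: 9d XOR 41 = dc

17 99 bf 84 3e 94 79 dc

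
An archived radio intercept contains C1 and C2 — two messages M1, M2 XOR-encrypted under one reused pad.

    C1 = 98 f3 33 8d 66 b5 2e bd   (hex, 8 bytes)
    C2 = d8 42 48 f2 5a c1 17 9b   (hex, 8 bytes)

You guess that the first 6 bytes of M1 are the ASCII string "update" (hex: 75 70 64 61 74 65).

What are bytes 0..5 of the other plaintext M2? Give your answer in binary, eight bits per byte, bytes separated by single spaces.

First, C1 ⊕ C2 = (M1 ⊕ K) ⊕ (M2 ⊕ K) = M1 ⊕ M2, so the key drops out. Then M2 = (M1 ⊕ M2) ⊕ M1 over the first 6 bytes.
byte 0: (98 XOR d8) XOR 75 = 40 XOR 75 = 35
byte 1: (f3 XOR 42) XOR 70 = b1 XOR 70 = c1
byte 2: (33 XOR 48) XOR 64 = 7b XOR 64 = 1f
byte 3: (8d XOR f2) XOR 61 = 7f XOR 61 = 1e
byte 4: (66 XOR 5a) XOR 74 = 3c XOR 74 = 48
byte 5: (b5 XOR c1) XOR 65 = 74 XOR 65 = 11

00110101 11000001 00011111 00011110 01001000 00010001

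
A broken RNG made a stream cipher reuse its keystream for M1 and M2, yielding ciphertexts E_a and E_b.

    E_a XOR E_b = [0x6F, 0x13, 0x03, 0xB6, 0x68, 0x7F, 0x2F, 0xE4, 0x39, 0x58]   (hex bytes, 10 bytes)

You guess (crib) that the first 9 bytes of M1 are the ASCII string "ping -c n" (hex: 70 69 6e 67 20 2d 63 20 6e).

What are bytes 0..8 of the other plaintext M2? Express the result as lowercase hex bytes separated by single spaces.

Since E_a ⊕ E_b = M1 ⊕ M2, XORing with the guessed M1 bytes yields the corresponding M2 bytes: M2 = (E_a ⊕ E_b) ⊕ M1.
6f XOR 70 = 1f
13 XOR 69 = 7a
03 XOR 6e = 6d
b6 XOR 67 = d1
68 XOR 20 = 48
7f XOR 2d = 52
2f XOR 63 = 4c
e4 XOR 20 = c4
39 XOR 6e = 57

1f 7a 6d d1 48 52 4c c4 57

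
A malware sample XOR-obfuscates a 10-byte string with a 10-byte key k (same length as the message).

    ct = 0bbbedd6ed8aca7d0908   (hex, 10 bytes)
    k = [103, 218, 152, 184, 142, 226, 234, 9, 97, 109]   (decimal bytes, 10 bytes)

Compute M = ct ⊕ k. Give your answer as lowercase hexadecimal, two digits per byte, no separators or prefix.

6c61756e636820746865

XOR is its own inverse, so applying the key byte-wise gives the result directly.
0b ^ 67 = 6c
bb ^ da = 61
ed ^ 98 = 75
d6 ^ b8 = 6e
ed ^ 8e = 63
8a ^ e2 = 68
ca ^ ea = 20
7d ^ 09 = 74
09 ^ 61 = 68
08 ^ 6d = 65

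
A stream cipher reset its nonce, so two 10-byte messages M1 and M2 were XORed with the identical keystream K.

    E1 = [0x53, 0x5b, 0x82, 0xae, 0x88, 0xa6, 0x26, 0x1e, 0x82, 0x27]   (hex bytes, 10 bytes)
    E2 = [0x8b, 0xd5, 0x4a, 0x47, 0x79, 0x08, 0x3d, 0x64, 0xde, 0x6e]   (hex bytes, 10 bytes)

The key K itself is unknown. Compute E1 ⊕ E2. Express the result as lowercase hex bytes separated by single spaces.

d8 8e c8 e9 f1 ae 1b 7a 5c 49

E1 ⊕ E2 = (M1 ⊕ K) ⊕ (M2 ⊕ K) = M1 ⊕ M2 — the shared key cancels under XOR.
byte 0: 01010011 xor 10001011 = 11011000
byte 1: 01011011 xor 11010101 = 10001110
byte 2: 10000010 xor 01001010 = 11001000
byte 3: 10101110 xor 01000111 = 11101001
byte 4: 10001000 xor 01111001 = 11110001
byte 5: 10100110 xor 00001000 = 10101110
byte 6: 00100110 xor 00111101 = 00011011
byte 7: 00011110 xor 01100100 = 01111010
byte 8: 10000010 xor 11011110 = 01011100
byte 9: 00100111 xor 01101110 = 01001001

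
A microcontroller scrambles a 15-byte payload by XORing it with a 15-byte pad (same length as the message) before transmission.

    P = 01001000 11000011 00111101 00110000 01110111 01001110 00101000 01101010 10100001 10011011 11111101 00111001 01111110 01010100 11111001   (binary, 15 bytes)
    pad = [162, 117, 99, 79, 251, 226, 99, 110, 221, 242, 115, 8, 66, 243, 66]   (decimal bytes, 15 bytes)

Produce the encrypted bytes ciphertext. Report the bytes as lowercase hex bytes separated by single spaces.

ea b6 5e 7f 8c ac 4b 04 7c 69 8e 31 3c a7 bb

 72 ⊕ 162 = 234
195 ⊕ 117 = 182
 61 ⊕  99 =  94
 48 ⊕  79 = 127
119 ⊕ 251 = 140
 78 ⊕ 226 = 172
 40 ⊕  99 =  75
106 ⊕ 110 =   4
161 ⊕ 221 = 124
155 ⊕ 242 = 105
253 ⊕ 115 = 142
 57 ⊕   8 =  49
126 ⊕  66 =  60
 84 ⊕ 243 = 167
249 ⊕  66 = 187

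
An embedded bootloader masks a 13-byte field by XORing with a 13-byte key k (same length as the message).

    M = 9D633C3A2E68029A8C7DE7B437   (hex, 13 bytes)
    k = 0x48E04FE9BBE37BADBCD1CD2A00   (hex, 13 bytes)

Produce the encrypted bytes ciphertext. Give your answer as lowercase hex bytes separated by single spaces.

d5 83 73 d3 95 8b 79 37 30 ac 2a 9e 37

XOR is its own inverse, so applying the key byte-wise gives the result directly.
9d xor 48 = d5
63 xor e0 = 83
3c xor 4f = 73
3a xor e9 = d3
2e xor bb = 95
68 xor e3 = 8b
02 xor 7b = 79
9a xor ad = 37
8c xor bc = 30
7d xor d1 = ac
e7 xor cd = 2a
b4 xor 2a = 9e
37 xor 00 = 37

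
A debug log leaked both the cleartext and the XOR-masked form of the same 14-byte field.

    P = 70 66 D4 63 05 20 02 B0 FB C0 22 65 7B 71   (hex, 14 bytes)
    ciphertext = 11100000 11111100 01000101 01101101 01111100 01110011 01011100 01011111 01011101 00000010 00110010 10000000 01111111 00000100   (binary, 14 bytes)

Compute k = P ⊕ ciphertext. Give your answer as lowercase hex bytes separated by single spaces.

Since ciphertext = P ⊕ k, XORing both sides with P gives k = P ⊕ ciphertext.
01110000 XOR 11100000 = 10010000
01100110 XOR 11111100 = 10011010
11010100 XOR 01000101 = 10010001
01100011 XOR 01101101 = 00001110
00000101 XOR 01111100 = 01111001
00100000 XOR 01110011 = 01010011
00000010 XOR 01011100 = 01011110
10110000 XOR 01011111 = 11101111
11111011 XOR 01011101 = 10100110
11000000 XOR 00000010 = 11000010
00100010 XOR 00110010 = 00010000
01100101 XOR 10000000 = 11100101
01111011 XOR 01111111 = 00000100
01110001 XOR 00000100 = 01110101

90 9a 91 0e 79 53 5e ef a6 c2 10 e5 04 75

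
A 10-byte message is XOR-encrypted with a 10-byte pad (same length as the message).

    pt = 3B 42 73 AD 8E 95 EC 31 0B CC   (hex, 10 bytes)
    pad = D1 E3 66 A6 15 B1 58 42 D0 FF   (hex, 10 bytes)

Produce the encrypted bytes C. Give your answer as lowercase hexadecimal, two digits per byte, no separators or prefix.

eaa1150b9b24b473db33

XOR is its own inverse, so applying the key byte-wise gives the result directly.
3b XOR d1 = ea
42 XOR e3 = a1
73 XOR 66 = 15
ad XOR a6 = 0b
8e XOR 15 = 9b
95 XOR b1 = 24
ec XOR 58 = b4
31 XOR 42 = 73
0b XOR d0 = db
cc XOR ff = 33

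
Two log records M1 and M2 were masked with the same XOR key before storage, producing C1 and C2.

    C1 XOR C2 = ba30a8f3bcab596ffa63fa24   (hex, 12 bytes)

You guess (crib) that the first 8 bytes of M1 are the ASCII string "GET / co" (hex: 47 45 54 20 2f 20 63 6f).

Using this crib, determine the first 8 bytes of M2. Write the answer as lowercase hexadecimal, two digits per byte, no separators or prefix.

Since C1 ⊕ C2 = M1 ⊕ M2, XORing with the guessed M1 bytes yields the corresponding M2 bytes: M2 = (C1 ⊕ C2) ⊕ M1.
byte 0: 10111010 ⊕ 01000111 = 11111101
byte 1: 00110000 ⊕ 01000101 = 01110101
byte 2: 10101000 ⊕ 01010100 = 11111100
byte 3: 11110011 ⊕ 00100000 = 11010011
byte 4: 10111100 ⊕ 00101111 = 10010011
byte 5: 10101011 ⊕ 00100000 = 10001011
byte 6: 01011001 ⊕ 01100011 = 00111010
byte 7: 01101111 ⊕ 01101111 = 00000000

fd75fcd3938b3a00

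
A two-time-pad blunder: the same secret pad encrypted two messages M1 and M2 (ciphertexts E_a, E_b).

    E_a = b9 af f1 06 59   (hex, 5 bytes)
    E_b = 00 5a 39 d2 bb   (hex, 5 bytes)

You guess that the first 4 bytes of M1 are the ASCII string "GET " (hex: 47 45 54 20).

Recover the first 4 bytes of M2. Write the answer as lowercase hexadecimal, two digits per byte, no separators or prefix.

feb09cf4

First, E_a ⊕ E_b = (M1 ⊕ K) ⊕ (M2 ⊕ K) = M1 ⊕ M2, so the key drops out. Then M2 = (M1 ⊕ M2) ⊕ M1 over the first 4 bytes.
byte 0: (b9 xor 00) xor 47 = b9 xor 47 = fe
byte 1: (af xor 5a) xor 45 = f5 xor 45 = b0
byte 2: (f1 xor 39) xor 54 = c8 xor 54 = 9c
byte 3: (06 xor d2) xor 20 = d4 xor 20 = f4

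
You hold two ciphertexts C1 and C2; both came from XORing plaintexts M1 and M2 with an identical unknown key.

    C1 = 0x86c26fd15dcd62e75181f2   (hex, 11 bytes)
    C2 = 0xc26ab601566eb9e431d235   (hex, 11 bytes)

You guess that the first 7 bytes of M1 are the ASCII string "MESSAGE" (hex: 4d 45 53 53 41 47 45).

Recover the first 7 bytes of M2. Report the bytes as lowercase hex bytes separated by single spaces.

09 ed 8a 83 4a e4 9e

First, C1 ⊕ C2 = (M1 ⊕ K) ⊕ (M2 ⊕ K) = M1 ⊕ M2, so the key drops out. Then M2 = (M1 ⊕ M2) ⊕ M1 over the first 7 bytes.
byte 0: (86 xor c2) xor 4d = 44 xor 4d = 09
byte 1: (c2 xor 6a) xor 45 = a8 xor 45 = ed
byte 2: (6f xor b6) xor 53 = d9 xor 53 = 8a
byte 3: (d1 xor 01) xor 53 = d0 xor 53 = 83
byte 4: (5d xor 56) xor 41 = 0b xor 41 = 4a
byte 5: (cd xor 6e) xor 47 = a3 xor 47 = e4
byte 6: (62 xor b9) xor 45 = db xor 45 = 9e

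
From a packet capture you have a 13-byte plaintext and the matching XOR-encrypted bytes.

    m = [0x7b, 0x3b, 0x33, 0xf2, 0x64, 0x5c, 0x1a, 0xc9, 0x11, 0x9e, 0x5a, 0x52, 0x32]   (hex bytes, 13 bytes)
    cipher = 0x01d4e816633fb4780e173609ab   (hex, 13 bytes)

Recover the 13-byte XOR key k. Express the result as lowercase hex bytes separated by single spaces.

7a ef db e4 07 63 ae b1 1f 89 6c 5b 99

Since cipher = m ⊕ k, XORing both sides with m gives k = m ⊕ cipher.
byte 0: 7b xor 01 = 7a
byte 1: 3b xor d4 = ef
byte 2: 33 xor e8 = db
byte 3: f2 xor 16 = e4
byte 4: 64 xor 63 = 07
byte 5: 5c xor 3f = 63
byte 6: 1a xor b4 = ae
byte 7: c9 xor 78 = b1
byte 8: 11 xor 0e = 1f
byte 9: 9e xor 17 = 89
byte 10: 5a xor 36 = 6c
byte 11: 52 xor 09 = 5b
byte 12: 32 xor ab = 99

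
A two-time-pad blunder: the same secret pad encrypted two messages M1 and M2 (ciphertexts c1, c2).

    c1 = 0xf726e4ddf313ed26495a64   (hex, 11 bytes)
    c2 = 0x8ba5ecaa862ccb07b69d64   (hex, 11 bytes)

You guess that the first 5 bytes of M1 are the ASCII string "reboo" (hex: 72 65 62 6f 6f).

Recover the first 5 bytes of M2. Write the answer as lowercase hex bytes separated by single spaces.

0e e6 6a 18 1a

First, c1 ⊕ c2 = (M1 ⊕ K) ⊕ (M2 ⊕ K) = M1 ⊕ M2, so the key drops out. Then M2 = (M1 ⊕ M2) ⊕ M1 over the first 5 bytes.
byte 0: (f7 XOR 8b) XOR 72 = 7c XOR 72 = 0e
byte 1: (26 XOR a5) XOR 65 = 83 XOR 65 = e6
byte 2: (e4 XOR ec) XOR 62 = 08 XOR 62 = 6a
byte 3: (dd XOR aa) XOR 6f = 77 XOR 6f = 18
byte 4: (f3 XOR 86) XOR 6f = 75 XOR 6f = 1a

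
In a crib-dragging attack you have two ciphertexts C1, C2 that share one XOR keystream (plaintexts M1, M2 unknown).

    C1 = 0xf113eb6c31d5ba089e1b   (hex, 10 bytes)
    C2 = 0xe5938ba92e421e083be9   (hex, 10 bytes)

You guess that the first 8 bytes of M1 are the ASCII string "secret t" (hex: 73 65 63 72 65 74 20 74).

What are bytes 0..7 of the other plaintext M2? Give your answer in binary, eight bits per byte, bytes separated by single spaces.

First, C1 ⊕ C2 = (M1 ⊕ K) ⊕ (M2 ⊕ K) = M1 ⊕ M2, so the key drops out. Then M2 = (M1 ⊕ M2) ⊕ M1 over the first 8 bytes.
byte 0: (f1 XOR e5) XOR 73 = 14 XOR 73 = 67
byte 1: (13 XOR 93) XOR 65 = 80 XOR 65 = e5
byte 2: (eb XOR 8b) XOR 63 = 60 XOR 63 = 03
byte 3: (6c XOR a9) XOR 72 = c5 XOR 72 = b7
byte 4: (31 XOR 2e) XOR 65 = 1f XOR 65 = 7a
byte 5: (d5 XOR 42) XOR 74 = 97 XOR 74 = e3
byte 6: (ba XOR 1e) XOR 20 = a4 XOR 20 = 84
byte 7: (08 XOR 08) XOR 74 = 00 XOR 74 = 74

01100111 11100101 00000011 10110111 01111010 11100011 10000100 01110100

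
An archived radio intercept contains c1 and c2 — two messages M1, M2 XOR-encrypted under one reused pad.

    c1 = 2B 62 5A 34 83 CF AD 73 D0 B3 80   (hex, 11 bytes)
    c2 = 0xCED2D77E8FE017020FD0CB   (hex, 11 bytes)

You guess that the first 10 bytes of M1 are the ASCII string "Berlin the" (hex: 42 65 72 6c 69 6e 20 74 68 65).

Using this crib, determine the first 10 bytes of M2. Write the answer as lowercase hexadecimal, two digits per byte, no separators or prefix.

First, c1 ⊕ c2 = (M1 ⊕ K) ⊕ (M2 ⊕ K) = M1 ⊕ M2, so the key drops out. Then M2 = (M1 ⊕ M2) ⊕ M1 over the first 10 bytes.
byte 0: (2b ⊕ ce) ⊕ 42 = e5 ⊕ 42 = a7
byte 1: (62 ⊕ d2) ⊕ 65 = b0 ⊕ 65 = d5
byte 2: (5a ⊕ d7) ⊕ 72 = 8d ⊕ 72 = ff
byte 3: (34 ⊕ 7e) ⊕ 6c = 4a ⊕ 6c = 26
byte 4: (83 ⊕ 8f) ⊕ 69 = 0c ⊕ 69 = 65
byte 5: (cf ⊕ e0) ⊕ 6e = 2f ⊕ 6e = 41
byte 6: (ad ⊕ 17) ⊕ 20 = ba ⊕ 20 = 9a
byte 7: (73 ⊕ 02) ⊕ 74 = 71 ⊕ 74 = 05
byte 8: (d0 ⊕ 0f) ⊕ 68 = df ⊕ 68 = b7
byte 9: (b3 ⊕ d0) ⊕ 65 = 63 ⊕ 65 = 06

a7d5ff2665419a05b706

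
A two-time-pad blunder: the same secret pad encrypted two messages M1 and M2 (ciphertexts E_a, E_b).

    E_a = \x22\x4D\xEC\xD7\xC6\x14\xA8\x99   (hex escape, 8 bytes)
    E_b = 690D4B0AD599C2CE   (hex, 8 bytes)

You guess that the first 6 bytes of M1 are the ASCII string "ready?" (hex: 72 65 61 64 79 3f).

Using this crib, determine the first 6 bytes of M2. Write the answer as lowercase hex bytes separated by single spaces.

39 25 c6 b9 6a b2

First, E_a ⊕ E_b = (M1 ⊕ K) ⊕ (M2 ⊕ K) = M1 ⊕ M2, so the key drops out. Then M2 = (M1 ⊕ M2) ⊕ M1 over the first 6 bytes.
byte 0: (22 ^ 69) ^ 72 = 4b ^ 72 = 39
byte 1: (4d ^ 0d) ^ 65 = 40 ^ 65 = 25
byte 2: (ec ^ 4b) ^ 61 = a7 ^ 61 = c6
byte 3: (d7 ^ 0a) ^ 64 = dd ^ 64 = b9
byte 4: (c6 ^ d5) ^ 79 = 13 ^ 79 = 6a
byte 5: (14 ^ 99) ^ 3f = 8d ^ 3f = b2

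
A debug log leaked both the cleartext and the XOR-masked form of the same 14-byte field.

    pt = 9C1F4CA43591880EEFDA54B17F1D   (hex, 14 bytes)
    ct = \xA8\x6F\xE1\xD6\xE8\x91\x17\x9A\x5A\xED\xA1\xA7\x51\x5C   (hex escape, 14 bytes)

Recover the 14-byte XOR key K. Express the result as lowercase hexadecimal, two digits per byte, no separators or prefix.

3470ad72dd009f94b537f5162e41

Since ct = pt ⊕ K, XORing both sides with pt gives K = pt ⊕ ct.
9c xor a8 = 34
1f xor 6f = 70
4c xor e1 = ad
a4 xor d6 = 72
35 xor e8 = dd
91 xor 91 = 00
88 xor 17 = 9f
0e xor 9a = 94
ef xor 5a = b5
da xor ed = 37
54 xor a1 = f5
b1 xor a7 = 16
7f xor 51 = 2e
1d xor 5c = 41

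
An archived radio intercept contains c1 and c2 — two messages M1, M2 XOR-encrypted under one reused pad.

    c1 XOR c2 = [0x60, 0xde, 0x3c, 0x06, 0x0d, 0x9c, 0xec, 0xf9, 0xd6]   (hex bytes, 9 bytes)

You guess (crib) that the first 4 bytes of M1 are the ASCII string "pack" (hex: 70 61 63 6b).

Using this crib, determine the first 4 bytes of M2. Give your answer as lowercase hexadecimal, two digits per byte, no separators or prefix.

Since c1 ⊕ c2 = M1 ⊕ M2, XORing with the guessed M1 bytes yields the corresponding M2 bytes: M2 = (c1 ⊕ c2) ⊕ M1.
byte 0: 60 ^ 70 = 10
byte 1: de ^ 61 = bf
byte 2: 3c ^ 63 = 5f
byte 3: 06 ^ 6b = 6d

10bf5f6d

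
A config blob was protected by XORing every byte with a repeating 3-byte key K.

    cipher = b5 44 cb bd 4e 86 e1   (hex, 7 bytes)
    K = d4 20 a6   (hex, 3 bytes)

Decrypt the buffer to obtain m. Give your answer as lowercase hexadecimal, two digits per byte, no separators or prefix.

The 3-byte key repeats, so the effective keystream is d4 20 a6 d4 20 a6 d4.
byte 0: 10110101 xor 11010100 = 01100001
byte 1: 01000100 xor 00100000 = 01100100
byte 2: 11001011 xor 10100110 = 01101101
byte 3: 10111101 xor 11010100 = 01101001
byte 4: 01001110 xor 00100000 = 01101110
byte 5: 10000110 xor 10100110 = 00100000
byte 6: 11100001 xor 11010100 = 00110101

61646d696e2035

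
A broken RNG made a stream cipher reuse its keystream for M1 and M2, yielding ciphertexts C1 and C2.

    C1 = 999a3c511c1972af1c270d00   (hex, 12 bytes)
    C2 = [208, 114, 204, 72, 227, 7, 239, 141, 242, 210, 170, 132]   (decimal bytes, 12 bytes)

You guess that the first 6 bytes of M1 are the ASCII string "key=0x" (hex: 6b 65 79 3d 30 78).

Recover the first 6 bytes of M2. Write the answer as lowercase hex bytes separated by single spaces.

First, C1 ⊕ C2 = (M1 ⊕ K) ⊕ (M2 ⊕ K) = M1 ⊕ M2, so the key drops out. Then M2 = (M1 ⊕ M2) ⊕ M1 over the first 6 bytes.
byte 0: (99 xor d0) xor 6b = 49 xor 6b = 22
byte 1: (9a xor 72) xor 65 = e8 xor 65 = 8d
byte 2: (3c xor cc) xor 79 = f0 xor 79 = 89
byte 3: (51 xor 48) xor 3d = 19 xor 3d = 24
byte 4: (1c xor e3) xor 30 = ff xor 30 = cf
byte 5: (19 xor 07) xor 78 = 1e xor 78 = 66

22 8d 89 24 cf 66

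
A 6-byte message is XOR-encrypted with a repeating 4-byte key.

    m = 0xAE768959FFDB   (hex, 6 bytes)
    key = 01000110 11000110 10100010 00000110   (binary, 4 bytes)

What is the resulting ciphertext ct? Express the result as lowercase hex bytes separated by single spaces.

e8 b0 2b 5f b9 1d

The 4-byte key repeats, so the effective keystream is 46 c6 a2 06 46 c6.
byte 0: ae ^ 46 = e8
byte 1: 76 ^ c6 = b0
byte 2: 89 ^ a2 = 2b
byte 3: 59 ^ 06 = 5f
byte 4: ff ^ 46 = b9
byte 5: db ^ c6 = 1d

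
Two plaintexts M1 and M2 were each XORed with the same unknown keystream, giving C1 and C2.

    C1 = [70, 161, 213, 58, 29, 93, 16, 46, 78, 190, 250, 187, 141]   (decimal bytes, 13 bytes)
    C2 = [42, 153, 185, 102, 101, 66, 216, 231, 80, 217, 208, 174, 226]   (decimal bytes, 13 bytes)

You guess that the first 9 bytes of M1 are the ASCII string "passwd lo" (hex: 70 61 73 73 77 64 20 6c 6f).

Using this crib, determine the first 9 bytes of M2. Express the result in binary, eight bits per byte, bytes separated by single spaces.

First, C1 ⊕ C2 = (M1 ⊕ K) ⊕ (M2 ⊕ K) = M1 ⊕ M2, so the key drops out. Then M2 = (M1 ⊕ M2) ⊕ M1 over the first 9 bytes.
byte 0: (46 ^ 2a) ^ 70 = 6c ^ 70 = 1c
byte 1: (a1 ^ 99) ^ 61 = 38 ^ 61 = 59
byte 2: (d5 ^ b9) ^ 73 = 6c ^ 73 = 1f
byte 3: (3a ^ 66) ^ 73 = 5c ^ 73 = 2f
byte 4: (1d ^ 65) ^ 77 = 78 ^ 77 = 0f
byte 5: (5d ^ 42) ^ 64 = 1f ^ 64 = 7b
byte 6: (10 ^ d8) ^ 20 = c8 ^ 20 = e8
byte 7: (2e ^ e7) ^ 6c = c9 ^ 6c = a5
byte 8: (4e ^ 50) ^ 6f = 1e ^ 6f = 71

00011100 01011001 00011111 00101111 00001111 01111011 11101000 10100101 01110001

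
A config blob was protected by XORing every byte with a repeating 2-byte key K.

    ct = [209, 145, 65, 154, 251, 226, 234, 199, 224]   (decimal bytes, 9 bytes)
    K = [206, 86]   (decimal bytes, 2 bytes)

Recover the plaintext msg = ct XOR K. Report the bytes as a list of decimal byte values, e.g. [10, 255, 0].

[31, 199, 143, 204, 53, 180, 36, 145, 46]

The 2-byte key repeats, so the effective keystream is ce 56 ce 56 ce 56 ce 56 ce.
byte 0: 11010001 ⊕ 11001110 = 00011111
byte 1: 10010001 ⊕ 01010110 = 11000111
byte 2: 01000001 ⊕ 11001110 = 10001111
byte 3: 10011010 ⊕ 01010110 = 11001100
byte 4: 11111011 ⊕ 11001110 = 00110101
byte 5: 11100010 ⊕ 01010110 = 10110100
byte 6: 11101010 ⊕ 11001110 = 00100100
byte 7: 11000111 ⊕ 01010110 = 10010001
byte 8: 11100000 ⊕ 11001110 = 00101110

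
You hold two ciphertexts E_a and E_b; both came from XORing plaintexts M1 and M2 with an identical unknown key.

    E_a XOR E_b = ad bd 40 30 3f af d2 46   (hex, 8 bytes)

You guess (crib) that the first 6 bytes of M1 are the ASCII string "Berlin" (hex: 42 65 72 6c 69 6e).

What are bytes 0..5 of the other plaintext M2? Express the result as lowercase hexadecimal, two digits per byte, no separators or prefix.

efd8325c56c1

Since E_a ⊕ E_b = M1 ⊕ M2, XORing with the guessed M1 bytes yields the corresponding M2 bytes: M2 = (E_a ⊕ E_b) ⊕ M1.
173 xor  66 = 239
189 xor 101 = 216
 64 xor 114 =  50
 48 xor 108 =  92
 63 xor 105 =  86
175 xor 110 = 193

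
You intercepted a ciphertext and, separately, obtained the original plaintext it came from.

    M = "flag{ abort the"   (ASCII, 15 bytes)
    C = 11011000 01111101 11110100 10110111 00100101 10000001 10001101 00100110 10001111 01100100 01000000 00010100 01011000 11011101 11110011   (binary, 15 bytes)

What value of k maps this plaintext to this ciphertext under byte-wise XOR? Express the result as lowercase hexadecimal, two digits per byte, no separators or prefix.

Since C = M ⊕ k, XORing both sides with M gives k = M ⊕ C.
66 ^ d8 = be
6c ^ 7d = 11
61 ^ f4 = 95
67 ^ b7 = d0
7b ^ 25 = 5e
20 ^ 81 = a1
61 ^ 8d = ec
62 ^ 26 = 44
6f ^ 8f = e0
72 ^ 64 = 16
74 ^ 40 = 34
20 ^ 14 = 34
74 ^ 58 = 2c
68 ^ dd = b5
65 ^ f3 = 96

be1195d05ea1ec44e01634342cb596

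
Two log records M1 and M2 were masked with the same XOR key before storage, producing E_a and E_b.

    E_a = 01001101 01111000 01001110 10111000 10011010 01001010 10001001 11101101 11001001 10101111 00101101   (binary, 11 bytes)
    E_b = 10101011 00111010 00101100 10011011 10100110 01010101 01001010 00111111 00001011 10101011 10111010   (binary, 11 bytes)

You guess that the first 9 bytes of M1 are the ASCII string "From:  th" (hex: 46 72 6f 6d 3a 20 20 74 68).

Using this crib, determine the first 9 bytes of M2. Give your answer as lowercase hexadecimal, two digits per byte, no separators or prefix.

First, E_a ⊕ E_b = (M1 ⊕ K) ⊕ (M2 ⊕ K) = M1 ⊕ M2, so the key drops out. Then M2 = (M1 ⊕ M2) ⊕ M1 over the first 9 bytes.
byte 0: (4d XOR ab) XOR 46 = e6 XOR 46 = a0
byte 1: (78 XOR 3a) XOR 72 = 42 XOR 72 = 30
byte 2: (4e XOR 2c) XOR 6f = 62 XOR 6f = 0d
byte 3: (b8 XOR 9b) XOR 6d = 23 XOR 6d = 4e
byte 4: (9a XOR a6) XOR 3a = 3c XOR 3a = 06
byte 5: (4a XOR 55) XOR 20 = 1f XOR 20 = 3f
byte 6: (89 XOR 4a) XOR 20 = c3 XOR 20 = e3
byte 7: (ed XOR 3f) XOR 74 = d2 XOR 74 = a6
byte 8: (c9 XOR 0b) XOR 68 = c2 XOR 68 = aa

a0300d4e063fe3a6aa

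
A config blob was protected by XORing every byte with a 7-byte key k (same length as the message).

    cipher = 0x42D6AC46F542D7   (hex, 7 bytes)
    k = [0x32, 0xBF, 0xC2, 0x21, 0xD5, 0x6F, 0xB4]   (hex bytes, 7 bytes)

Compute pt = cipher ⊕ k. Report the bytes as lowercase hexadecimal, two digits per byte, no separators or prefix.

byte 0: 01000010 ⊕ 00110010 = 01110000
byte 1: 11010110 ⊕ 10111111 = 01101001
byte 2: 10101100 ⊕ 11000010 = 01101110
byte 3: 01000110 ⊕ 00100001 = 01100111
byte 4: 11110101 ⊕ 11010101 = 00100000
byte 5: 01000010 ⊕ 01101111 = 00101101
byte 6: 11010111 ⊕ 10110100 = 01100011

70696e67202d63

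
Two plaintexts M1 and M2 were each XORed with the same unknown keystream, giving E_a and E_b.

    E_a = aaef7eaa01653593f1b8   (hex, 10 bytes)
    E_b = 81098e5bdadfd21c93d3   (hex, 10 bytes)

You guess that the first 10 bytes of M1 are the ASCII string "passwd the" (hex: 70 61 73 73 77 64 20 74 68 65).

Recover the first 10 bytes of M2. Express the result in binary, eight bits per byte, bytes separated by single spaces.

01011011 10000111 10000011 10000010 10101100 11011110 11000111 11111011 00001010 00001110

First, E_a ⊕ E_b = (M1 ⊕ K) ⊕ (M2 ⊕ K) = M1 ⊕ M2, so the key drops out. Then M2 = (M1 ⊕ M2) ⊕ M1 over the first 10 bytes.
byte 0: (aa ^ 81) ^ 70 = 2b ^ 70 = 5b
byte 1: (ef ^ 09) ^ 61 = e6 ^ 61 = 87
byte 2: (7e ^ 8e) ^ 73 = f0 ^ 73 = 83
byte 3: (aa ^ 5b) ^ 73 = f1 ^ 73 = 82
byte 4: (01 ^ da) ^ 77 = db ^ 77 = ac
byte 5: (65 ^ df) ^ 64 = ba ^ 64 = de
byte 6: (35 ^ d2) ^ 20 = e7 ^ 20 = c7
byte 7: (93 ^ 1c) ^ 74 = 8f ^ 74 = fb
byte 8: (f1 ^ 93) ^ 68 = 62 ^ 68 = 0a
byte 9: (b8 ^ d3) ^ 65 = 6b ^ 65 = 0e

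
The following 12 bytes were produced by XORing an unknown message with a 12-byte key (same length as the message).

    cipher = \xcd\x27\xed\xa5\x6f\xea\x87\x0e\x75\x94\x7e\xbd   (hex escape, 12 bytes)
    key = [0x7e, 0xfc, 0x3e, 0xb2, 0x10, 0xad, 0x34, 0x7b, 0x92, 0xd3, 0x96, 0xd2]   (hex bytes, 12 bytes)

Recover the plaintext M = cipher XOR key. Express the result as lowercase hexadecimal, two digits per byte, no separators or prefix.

b3dbd3177f47b375e747e86f

205 ⊕ 126 = 179
 39 ⊕ 252 = 219
237 ⊕  62 = 211
165 ⊕ 178 =  23
111 ⊕  16 = 127
234 ⊕ 173 =  71
135 ⊕  52 = 179
 14 ⊕ 123 = 117
117 ⊕ 146 = 231
148 ⊕ 211 =  71
126 ⊕ 150 = 232
189 ⊕ 210 = 111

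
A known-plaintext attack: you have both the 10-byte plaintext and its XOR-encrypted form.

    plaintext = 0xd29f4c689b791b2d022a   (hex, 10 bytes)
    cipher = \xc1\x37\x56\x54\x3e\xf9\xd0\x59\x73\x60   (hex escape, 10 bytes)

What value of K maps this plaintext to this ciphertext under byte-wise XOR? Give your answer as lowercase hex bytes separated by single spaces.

Since cipher = plaintext ⊕ K, XORing both sides with plaintext gives K = plaintext ⊕ cipher.
11010010 XOR 11000001 = 00010011
10011111 XOR 00110111 = 10101000
01001100 XOR 01010110 = 00011010
01101000 XOR 01010100 = 00111100
10011011 XOR 00111110 = 10100101
01111001 XOR 11111001 = 10000000
00011011 XOR 11010000 = 11001011
00101101 XOR 01011001 = 01110100
00000010 XOR 01110011 = 01110001
00101010 XOR 01100000 = 01001010

13 a8 1a 3c a5 80 cb 74 71 4a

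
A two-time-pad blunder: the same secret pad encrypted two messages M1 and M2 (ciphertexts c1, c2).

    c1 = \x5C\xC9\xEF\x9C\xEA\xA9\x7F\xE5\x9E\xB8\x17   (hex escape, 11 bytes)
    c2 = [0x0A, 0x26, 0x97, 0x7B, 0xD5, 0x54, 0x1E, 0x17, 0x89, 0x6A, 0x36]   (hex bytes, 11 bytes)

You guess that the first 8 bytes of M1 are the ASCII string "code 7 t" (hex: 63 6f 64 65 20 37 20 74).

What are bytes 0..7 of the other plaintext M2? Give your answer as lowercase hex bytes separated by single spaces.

First, c1 ⊕ c2 = (M1 ⊕ K) ⊕ (M2 ⊕ K) = M1 ⊕ M2, so the key drops out. Then M2 = (M1 ⊕ M2) ⊕ M1 over the first 8 bytes.
byte 0: (5c ^ 0a) ^ 63 = 56 ^ 63 = 35
byte 1: (c9 ^ 26) ^ 6f = ef ^ 6f = 80
byte 2: (ef ^ 97) ^ 64 = 78 ^ 64 = 1c
byte 3: (9c ^ 7b) ^ 65 = e7 ^ 65 = 82
byte 4: (ea ^ d5) ^ 20 = 3f ^ 20 = 1f
byte 5: (a9 ^ 54) ^ 37 = fd ^ 37 = ca
byte 6: (7f ^ 1e) ^ 20 = 61 ^ 20 = 41
byte 7: (e5 ^ 17) ^ 74 = f2 ^ 74 = 86

35 80 1c 82 1f ca 41 86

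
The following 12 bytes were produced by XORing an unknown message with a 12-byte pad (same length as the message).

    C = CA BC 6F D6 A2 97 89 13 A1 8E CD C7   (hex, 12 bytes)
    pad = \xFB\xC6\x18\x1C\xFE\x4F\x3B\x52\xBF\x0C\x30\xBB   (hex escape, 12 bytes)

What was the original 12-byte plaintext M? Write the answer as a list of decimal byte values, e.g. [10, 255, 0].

XOR is its own inverse, so applying the key byte-wise gives the result directly.
ca XOR fb = 31
bc XOR c6 = 7a
6f XOR 18 = 77
d6 XOR 1c = ca
a2 XOR fe = 5c
97 XOR 4f = d8
89 XOR 3b = b2
13 XOR 52 = 41
a1 XOR bf = 1e
8e XOR 0c = 82
cd XOR 30 = fd
c7 XOR bb = 7c

[49, 122, 119, 202, 92, 216, 178, 65, 30, 130, 253, 124]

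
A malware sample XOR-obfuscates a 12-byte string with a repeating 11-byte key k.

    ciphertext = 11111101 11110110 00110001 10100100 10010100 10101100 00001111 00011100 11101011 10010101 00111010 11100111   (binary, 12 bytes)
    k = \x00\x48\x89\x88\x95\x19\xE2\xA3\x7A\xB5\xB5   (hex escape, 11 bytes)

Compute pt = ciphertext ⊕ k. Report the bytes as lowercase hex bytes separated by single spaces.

fd be b8 2c 01 b5 ed bf 91 20 8f e7

The 11-byte key repeats, so the effective keystream is 00 48 89 88 95 19 e2 a3 7a b5 b5 00.
byte 0: fd XOR 00 = fd
byte 1: f6 XOR 48 = be
byte 2: 31 XOR 89 = b8
byte 3: a4 XOR 88 = 2c
byte 4: 94 XOR 95 = 01
byte 5: ac XOR 19 = b5
byte 6: 0f XOR e2 = ed
byte 7: 1c XOR a3 = bf
byte 8: eb XOR 7a = 91
byte 9: 95 XOR b5 = 20
byte 10: 3a XOR b5 = 8f
byte 11: e7 XOR 00 = e7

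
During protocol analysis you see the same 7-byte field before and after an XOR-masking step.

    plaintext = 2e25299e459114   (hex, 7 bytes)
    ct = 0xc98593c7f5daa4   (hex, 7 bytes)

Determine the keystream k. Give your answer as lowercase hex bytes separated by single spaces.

e7 a0 ba 59 b0 4b b0

Since ct = plaintext ⊕ k, XORing both sides with plaintext gives k = plaintext ⊕ ct.
2e ⊕ c9 = e7
25 ⊕ 85 = a0
29 ⊕ 93 = ba
9e ⊕ c7 = 59
45 ⊕ f5 = b0
91 ⊕ da = 4b
14 ⊕ a4 = b0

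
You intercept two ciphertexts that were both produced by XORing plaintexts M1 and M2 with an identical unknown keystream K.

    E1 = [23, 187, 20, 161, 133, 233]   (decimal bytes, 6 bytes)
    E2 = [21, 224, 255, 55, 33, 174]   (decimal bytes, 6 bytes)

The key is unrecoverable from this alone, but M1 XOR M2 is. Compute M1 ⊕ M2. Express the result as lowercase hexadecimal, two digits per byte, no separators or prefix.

025beb96a447

E1 ⊕ E2 = (M1 ⊕ K) ⊕ (M2 ⊕ K) = M1 ⊕ M2 — the shared key cancels under XOR.
17 XOR 15 = 02
bb XOR e0 = 5b
14 XOR ff = eb
a1 XOR 37 = 96
85 XOR 21 = a4
e9 XOR ae = 47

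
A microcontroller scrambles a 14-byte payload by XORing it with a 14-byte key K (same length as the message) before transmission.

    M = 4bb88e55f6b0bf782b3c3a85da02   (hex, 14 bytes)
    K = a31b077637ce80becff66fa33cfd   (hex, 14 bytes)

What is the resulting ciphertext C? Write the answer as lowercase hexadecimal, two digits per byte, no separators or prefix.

XOR is its own inverse, so applying the key byte-wise gives the result directly.
byte 0: 4b ^ a3 = e8
byte 1: b8 ^ 1b = a3
byte 2: 8e ^ 07 = 89
byte 3: 55 ^ 76 = 23
byte 4: f6 ^ 37 = c1
byte 5: b0 ^ ce = 7e
byte 6: bf ^ 80 = 3f
byte 7: 78 ^ be = c6
byte 8: 2b ^ cf = e4
byte 9: 3c ^ f6 = ca
byte 10: 3a ^ 6f = 55
byte 11: 85 ^ a3 = 26
byte 12: da ^ 3c = e6
byte 13: 02 ^ fd = ff

e8a38923c17e3fc6e4ca5526e6ff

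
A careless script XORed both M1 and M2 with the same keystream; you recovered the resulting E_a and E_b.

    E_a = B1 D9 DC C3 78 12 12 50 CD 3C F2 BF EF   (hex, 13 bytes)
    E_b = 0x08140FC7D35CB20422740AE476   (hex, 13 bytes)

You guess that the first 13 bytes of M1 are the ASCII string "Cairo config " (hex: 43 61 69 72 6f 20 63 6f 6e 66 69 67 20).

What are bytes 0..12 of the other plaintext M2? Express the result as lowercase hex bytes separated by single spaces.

First, E_a ⊕ E_b = (M1 ⊕ K) ⊕ (M2 ⊕ K) = M1 ⊕ M2, so the key drops out. Then M2 = (M1 ⊕ M2) ⊕ M1 over the first 13 bytes.
byte 0: (b1 XOR 08) XOR 43 = b9 XOR 43 = fa
byte 1: (d9 XOR 14) XOR 61 = cd XOR 61 = ac
byte 2: (dc XOR 0f) XOR 69 = d3 XOR 69 = ba
byte 3: (c3 XOR c7) XOR 72 = 04 XOR 72 = 76
byte 4: (78 XOR d3) XOR 6f = ab XOR 6f = c4
byte 5: (12 XOR 5c) XOR 20 = 4e XOR 20 = 6e
byte 6: (12 XOR b2) XOR 63 = a0 XOR 63 = c3
byte 7: (50 XOR 04) XOR 6f = 54 XOR 6f = 3b
byte 8: (cd XOR 22) XOR 6e = ef XOR 6e = 81
byte 9: (3c XOR 74) XOR 66 = 48 XOR 66 = 2e
byte 10: (f2 XOR 0a) XOR 69 = f8 XOR 69 = 91
byte 11: (bf XOR e4) XOR 67 = 5b XOR 67 = 3c
byte 12: (ef XOR 76) XOR 20 = 99 XOR 20 = b9

fa ac ba 76 c4 6e c3 3b 81 2e 91 3c b9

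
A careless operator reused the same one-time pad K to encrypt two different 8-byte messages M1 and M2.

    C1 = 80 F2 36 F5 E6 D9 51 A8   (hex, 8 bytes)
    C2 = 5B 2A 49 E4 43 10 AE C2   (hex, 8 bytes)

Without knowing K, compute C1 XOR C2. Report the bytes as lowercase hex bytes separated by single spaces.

db d8 7f 11 a5 c9 ff 6a

C1 ⊕ C2 = (M1 ⊕ K) ⊕ (M2 ⊕ K) = M1 ⊕ M2 — the shared key cancels under XOR.
byte 0: 10000000 xor 01011011 = 11011011
byte 1: 11110010 xor 00101010 = 11011000
byte 2: 00110110 xor 01001001 = 01111111
byte 3: 11110101 xor 11100100 = 00010001
byte 4: 11100110 xor 01000011 = 10100101
byte 5: 11011001 xor 00010000 = 11001001
byte 6: 01010001 xor 10101110 = 11111111
byte 7: 10101000 xor 11000010 = 01101010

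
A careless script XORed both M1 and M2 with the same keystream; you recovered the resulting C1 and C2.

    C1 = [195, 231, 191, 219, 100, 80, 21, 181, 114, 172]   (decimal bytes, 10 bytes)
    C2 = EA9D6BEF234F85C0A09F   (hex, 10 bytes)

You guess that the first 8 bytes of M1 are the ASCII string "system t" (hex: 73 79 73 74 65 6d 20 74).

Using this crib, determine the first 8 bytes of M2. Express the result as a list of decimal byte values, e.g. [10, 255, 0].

First, C1 ⊕ C2 = (M1 ⊕ K) ⊕ (M2 ⊕ K) = M1 ⊕ M2, so the key drops out. Then M2 = (M1 ⊕ M2) ⊕ M1 over the first 8 bytes.
byte 0: (c3 ^ ea) ^ 73 = 29 ^ 73 = 5a
byte 1: (e7 ^ 9d) ^ 79 = 7a ^ 79 = 03
byte 2: (bf ^ 6b) ^ 73 = d4 ^ 73 = a7
byte 3: (db ^ ef) ^ 74 = 34 ^ 74 = 40
byte 4: (64 ^ 23) ^ 65 = 47 ^ 65 = 22
byte 5: (50 ^ 4f) ^ 6d = 1f ^ 6d = 72
byte 6: (15 ^ 85) ^ 20 = 90 ^ 20 = b0
byte 7: (b5 ^ c0) ^ 74 = 75 ^ 74 = 01

[90, 3, 167, 64, 34, 114, 176, 1]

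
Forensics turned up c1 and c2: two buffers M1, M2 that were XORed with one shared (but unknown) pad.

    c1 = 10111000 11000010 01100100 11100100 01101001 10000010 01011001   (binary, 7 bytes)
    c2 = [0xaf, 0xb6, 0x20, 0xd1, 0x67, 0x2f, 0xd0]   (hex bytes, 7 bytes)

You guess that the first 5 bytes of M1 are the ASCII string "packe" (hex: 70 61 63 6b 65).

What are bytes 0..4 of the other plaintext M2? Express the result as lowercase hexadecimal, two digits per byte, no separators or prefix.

6715275e6b

First, c1 ⊕ c2 = (M1 ⊕ K) ⊕ (M2 ⊕ K) = M1 ⊕ M2, so the key drops out. Then M2 = (M1 ⊕ M2) ⊕ M1 over the first 5 bytes.
byte 0: (b8 ^ af) ^ 70 = 17 ^ 70 = 67
byte 1: (c2 ^ b6) ^ 61 = 74 ^ 61 = 15
byte 2: (64 ^ 20) ^ 63 = 44 ^ 63 = 27
byte 3: (e4 ^ d1) ^ 6b = 35 ^ 6b = 5e
byte 4: (69 ^ 67) ^ 65 = 0e ^ 65 = 6b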